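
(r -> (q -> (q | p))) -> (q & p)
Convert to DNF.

q & p

(r -> (q -> (q | p))) -> (q & p)
⇔ ~(r -> (q -> (q | p))) | (q & p)   (eliminate ->)
⇔ ~(~r | (q -> (q | p))) | (q & p)   (eliminate ->)
⇔ ~(~r | ~q | q | p) | (q & p)   (eliminate ->)
⇔ (~~r & ~~q & ~q & ~p) | (q & p)   (De Morgan)
⇔ (r & ~~q & ~q & ~p) | (q & p)   (double negation)
⇔ (r & q & ~q & ~p) | (q & p)   (double negation)
⇔ q & p   (simplify)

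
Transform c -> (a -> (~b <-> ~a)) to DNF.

c -> (a -> (~b <-> ~a))
⇔ ~c | (a -> (~b <-> ~a))   [eliminate ->]
⇔ ~c | ~a | (~b <-> ~a)   [eliminate ->]
⇔ ~c | ~a | ((~b -> ~a) & (~a -> ~b))   [eliminate <->]
⇔ ~c | ~a | ((~~b | ~a) & (~a -> ~b))   [eliminate ->]
⇔ ~c | ~a | ((~~b | ~a) & (~~a | ~b))   [eliminate ->]
⇔ ~c | ~a | ((b | ~a) & (~~a | ~b))   [double negation]
⇔ ~c | ~a | ((b | ~a) & (a | ~b))   [double negation]
⇔ ~c | ~a | (b & a) | (b & ~b) | (~a & a) | (~a & ~b)   [distribute & over |]
⇔ ~c | ~a | (b & a)   [simplify]

~c | ~a | (b & a)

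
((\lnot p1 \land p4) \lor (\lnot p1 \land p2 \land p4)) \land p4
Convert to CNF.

((\lnot p1 \land p4) \lor (\lnot p1 \land p2 \land p4)) \land p4
≡ (\lnot p1 \lor \lnot p1) \land (\lnot p1 \lor p2) \land (\lnot p1 \lor p4) \land (p4 \lor \lnot p1) \land (p4 \lor p2) \land (p4 \lor p4) \land p4   [distribute \lor over \land]
≡ \lnot p1 \land p4   [simplify]

\lnot p1 \land p4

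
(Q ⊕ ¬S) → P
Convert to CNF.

(¬Q ∨ ¬S ∨ P) ∧ (S ∨ Q ∨ P)

(Q ⊕ ¬S) → P
⇔ ¬(Q ⊕ ¬S) ∨ P   (eliminate →)
⇔ ¬((Q ∨ ¬S) ∧ ¬(Q ∧ ¬S)) ∨ P   (expand ⊕)
⇔ ¬(Q ∨ ¬S) ∨ ¬¬(Q ∧ ¬S) ∨ P   (De Morgan)
⇔ (¬Q ∧ ¬¬S) ∨ ¬¬(Q ∧ ¬S) ∨ P   (De Morgan)
⇔ (¬Q ∧ S) ∨ ¬¬(Q ∧ ¬S) ∨ P   (double negation)
⇔ (¬Q ∧ S) ∨ (Q ∧ ¬S) ∨ P   (double negation)
⇔ (¬Q ∨ Q ∨ P) ∧ (¬Q ∨ ¬S ∨ P) ∧ (S ∨ Q ∨ P) ∧ (S ∨ ¬S ∨ P)   (distribute ∨ over ∧)
⇔ (¬Q ∨ ¬S ∨ P) ∧ (S ∨ Q ∨ P)   (simplify)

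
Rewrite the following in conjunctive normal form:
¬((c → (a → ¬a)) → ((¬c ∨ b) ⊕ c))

(¬c ∨ ¬a) ∧ c ∧ (¬c ∨ b)

¬((c → (a → ¬a)) → ((¬c ∨ b) ⊕ c))
≡ ¬(¬(c → (a → ¬a)) ∨ ((¬c ∨ b) ⊕ c))   — eliminate →
≡ ¬(¬(¬c ∨ (a → ¬a)) ∨ ((¬c ∨ b) ⊕ c))   — eliminate →
≡ ¬(¬(¬c ∨ ¬a ∨ ¬a) ∨ ((¬c ∨ b) ⊕ c))   — eliminate →
≡ ¬(¬(¬c ∨ ¬a ∨ ¬a) ∨ ((¬c ∨ b ∨ c) ∧ ¬((¬c ∨ b) ∧ c)))   — expand ⊕
≡ ¬¬(¬c ∨ ¬a ∨ ¬a) ∧ ¬((¬c ∨ b ∨ c) ∧ ¬((¬c ∨ b) ∧ c))   — De Morgan
≡ (¬c ∨ ¬a ∨ ¬a) ∧ ¬((¬c ∨ b ∨ c) ∧ ¬((¬c ∨ b) ∧ c))   — double negation
≡ (¬c ∨ ¬a ∨ ¬a) ∧ (¬(¬c ∨ b ∨ c) ∨ ¬¬((¬c ∨ b) ∧ c))   — De Morgan
≡ (¬c ∨ ¬a ∨ ¬a) ∧ ((¬¬c ∧ ¬b ∧ ¬c) ∨ ¬¬((¬c ∨ b) ∧ c))   — De Morgan
≡ (¬c ∨ ¬a ∨ ¬a) ∧ ((c ∧ ¬b ∧ ¬c) ∨ ¬¬((¬c ∨ b) ∧ c))   — double negation
≡ (¬c ∨ ¬a ∨ ¬a) ∧ ((c ∧ ¬b ∧ ¬c) ∨ ((¬c ∨ b) ∧ c))   — double negation
≡ (¬c ∨ ¬a ∨ ¬a) ∧ (c ∨ ¬c ∨ b) ∧ (c ∨ c) ∧ (¬b ∨ ¬c ∨ b) ∧ (¬b ∨ c) ∧ (¬c ∨ ¬c ∨ b) ∧ (¬c ∨ c)   — distribute ∨ over ∧
≡ (¬c ∨ ¬a) ∧ c ∧ (¬c ∨ b)   — simplify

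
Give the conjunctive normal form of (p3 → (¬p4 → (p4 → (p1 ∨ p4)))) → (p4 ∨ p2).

(p3 → (¬p4 → (p4 → (p1 ∨ p4)))) → (p4 ∨ p2)
= ¬(p3 → (¬p4 → (p4 → (p1 ∨ p4)))) ∨ p4 ∨ p2   (eliminate →)
= ¬(¬p3 ∨ (¬p4 → (p4 → (p1 ∨ p4)))) ∨ p4 ∨ p2   (eliminate →)
= ¬(¬p3 ∨ ¬¬p4 ∨ (p4 → (p1 ∨ p4))) ∨ p4 ∨ p2   (eliminate →)
= ¬(¬p3 ∨ ¬¬p4 ∨ ¬p4 ∨ p1 ∨ p4) ∨ p4 ∨ p2   (eliminate →)
= (¬¬p3 ∧ ¬¬¬p4 ∧ ¬¬p4 ∧ ¬p1 ∧ ¬p4) ∨ p4 ∨ p2   (De Morgan)
= (p3 ∧ ¬¬¬p4 ∧ ¬¬p4 ∧ ¬p1 ∧ ¬p4) ∨ p4 ∨ p2   (double negation)
= (p3 ∧ ¬p4 ∧ ¬¬p4 ∧ ¬p1 ∧ ¬p4) ∨ p4 ∨ p2   (double negation)
= (p3 ∧ ¬p4 ∧ p4 ∧ ¬p1 ∧ ¬p4) ∨ p4 ∨ p2   (double negation)
= (p3 ∨ p4 ∨ p2) ∧ (¬p4 ∨ p4 ∨ p2) ∧ (p4 ∨ p4 ∨ p2) ∧ (¬p1 ∨ p4 ∨ p2) ∧ (¬p4 ∨ p4 ∨ p2)   (distribute ∨ over ∧)
= p4 ∨ p2   (simplify)

p4 ∨ p2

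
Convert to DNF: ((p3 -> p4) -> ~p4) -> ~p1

p4 | ~p1

((p3 -> p4) -> ~p4) -> ~p1
⇔ ~((p3 -> p4) -> ~p4) | ~p1   [eliminate ->]
⇔ ~(~(p3 -> p4) | ~p4) | ~p1   [eliminate ->]
⇔ ~(~(~p3 | p4) | ~p4) | ~p1   [eliminate ->]
⇔ (~~(~p3 | p4) & ~~p4) | ~p1   [De Morgan]
⇔ ((~p3 | p4) & ~~p4) | ~p1   [double negation]
⇔ ((~p3 | p4) & p4) | ~p1   [double negation]
⇔ (~p3 & p4) | (p4 & p4) | ~p1   [distribute & over |]
⇔ p4 | ~p1   [simplify]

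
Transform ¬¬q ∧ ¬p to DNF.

q ∧ ¬p

¬¬q ∧ ¬p
≡ q ∧ ¬p   — double negation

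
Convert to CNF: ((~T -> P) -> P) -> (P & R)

((~T -> P) -> P) -> (P & R)
≡ ~((~T -> P) -> P) | (P & R)   [eliminate ->]
≡ ~(~(~T -> P) | P) | (P & R)   [eliminate ->]
≡ ~(~(~~T | P) | P) | (P & R)   [eliminate ->]
≡ (~~(~~T | P) & ~P) | (P & R)   [De Morgan]
≡ ((~~T | P) & ~P) | (P & R)   [double negation]
≡ ((T | P) & ~P) | (P & R)   [double negation]
≡ (T | P | P) & (T | P | R) & (~P | P) & (~P | R)   [distribute | over &]
≡ (T | P) & (~P | R)   [simplify]

(T | P) & (~P | R)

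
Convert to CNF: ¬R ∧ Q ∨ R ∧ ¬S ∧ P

(¬R ∨ ¬S) ∧ (¬R ∨ P) ∧ (Q ∨ R) ∧ (Q ∨ ¬S) ∧ (Q ∨ P)

¬R ∧ Q ∨ R ∧ ¬S ∧ P
≡ (¬R ∨ R) ∧ (¬R ∨ ¬S) ∧ (¬R ∨ P) ∧ (Q ∨ R) ∧ (Q ∨ ¬S) ∧ (Q ∨ P)   [distribute ∨ over ∧]
≡ (¬R ∨ ¬S) ∧ (¬R ∨ P) ∧ (Q ∨ R) ∧ (Q ∨ ¬S) ∧ (Q ∨ P)   [simplify]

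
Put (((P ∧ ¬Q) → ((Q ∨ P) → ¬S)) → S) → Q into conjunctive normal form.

¬S ∨ Q

(((P ∧ ¬Q) → ((Q ∨ P) → ¬S)) → S) → Q
≡ ¬(((P ∧ ¬Q) → ((Q ∨ P) → ¬S)) → S) ∨ Q   [eliminate →]
≡ ¬(¬((P ∧ ¬Q) → ((Q ∨ P) → ¬S)) ∨ S) ∨ Q   [eliminate →]
≡ ¬(¬(¬(P ∧ ¬Q) ∨ ((Q ∨ P) → ¬S)) ∨ S) ∨ Q   [eliminate →]
≡ ¬(¬(¬(P ∧ ¬Q) ∨ ¬(Q ∨ P) ∨ ¬S) ∨ S) ∨ Q   [eliminate →]
≡ (¬¬(¬(P ∧ ¬Q) ∨ ¬(Q ∨ P) ∨ ¬S) ∧ ¬S) ∨ Q   [De Morgan]
≡ ((¬(P ∧ ¬Q) ∨ ¬(Q ∨ P) ∨ ¬S) ∧ ¬S) ∨ Q   [double negation]
≡ ((¬P ∨ ¬¬Q ∨ ¬(Q ∨ P) ∨ ¬S) ∧ ¬S) ∨ Q   [De Morgan]
≡ ((¬P ∨ Q ∨ ¬(Q ∨ P) ∨ ¬S) ∧ ¬S) ∨ Q   [double negation]
≡ ((¬P ∨ Q ∨ (¬Q ∧ ¬P) ∨ ¬S) ∧ ¬S) ∨ Q   [De Morgan]
≡ (¬P ∨ Q ∨ ¬Q ∨ ¬S ∨ Q) ∧ (¬P ∨ Q ∨ ¬P ∨ ¬S ∨ Q) ∧ (¬S ∨ Q)   [distribute ∨ over ∧]
≡ ¬S ∨ Q   [simplify]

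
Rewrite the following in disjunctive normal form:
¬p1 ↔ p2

(p1 ∧ ¬p2) ∨ (p2 ∧ ¬p1)

¬p1 ↔ p2
= (¬p1 → p2) ∧ (p2 → ¬p1)
= (¬¬p1 ∨ p2) ∧ (p2 → ¬p1)
= (¬¬p1 ∨ p2) ∧ (¬p2 ∨ ¬p1)
= (p1 ∨ p2) ∧ (¬p2 ∨ ¬p1)
= (p1 ∧ ¬p2) ∨ (p1 ∧ ¬p1) ∨ (p2 ∧ ¬p2) ∨ (p2 ∧ ¬p1)
= (p1 ∧ ¬p2) ∨ (p2 ∧ ¬p1)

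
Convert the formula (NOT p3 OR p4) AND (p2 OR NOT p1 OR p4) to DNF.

(NOT p3 AND p2) OR (NOT p3 AND NOT p1) OR p4

(NOT p3 OR p4) AND (p2 OR NOT p1 OR p4)
≡ (NOT p3 AND p2) OR (NOT p3 AND NOT p1) OR (NOT p3 AND p4) OR (p4 AND p2) OR (p4 AND NOT p1) OR (p4 AND p4)   [distribute AND over OR]
≡ (NOT p3 AND p2) OR (NOT p3 AND NOT p1) OR p4   [simplify]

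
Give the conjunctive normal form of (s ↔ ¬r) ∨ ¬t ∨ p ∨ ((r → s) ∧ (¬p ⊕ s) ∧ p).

(s ↔ ¬r) ∨ ¬t ∨ p ∨ ((r → s) ∧ (¬p ⊕ s) ∧ p)
≡ ((s → ¬r) ∧ (¬r → s)) ∨ ¬t ∨ p ∨ ((r → s) ∧ (¬p ⊕ s) ∧ p)   (eliminate ↔)
≡ ((¬s ∨ ¬r) ∧ (¬r → s)) ∨ ¬t ∨ p ∨ ((r → s) ∧ (¬p ⊕ s) ∧ p)   (eliminate →)
≡ ((¬s ∨ ¬r) ∧ (¬¬r ∨ s)) ∨ ¬t ∨ p ∨ ((r → s) ∧ (¬p ⊕ s) ∧ p)   (eliminate →)
≡ ((¬s ∨ ¬r) ∧ (¬¬r ∨ s)) ∨ ¬t ∨ p ∨ ((¬r ∨ s) ∧ (¬p ⊕ s) ∧ p)   (eliminate →)
≡ ((¬s ∨ ¬r) ∧ (¬¬r ∨ s)) ∨ ¬t ∨ p ∨ ((¬r ∨ s) ∧ (¬p ∨ s) ∧ ¬(¬p ∧ s) ∧ p)   (expand ⊕)
≡ ((¬s ∨ ¬r) ∧ (r ∨ s)) ∨ ¬t ∨ p ∨ ((¬r ∨ s) ∧ (¬p ∨ s) ∧ ¬(¬p ∧ s) ∧ p)   (double negation)
≡ ((¬s ∨ ¬r) ∧ (r ∨ s)) ∨ ¬t ∨ p ∨ ((¬r ∨ s) ∧ (¬p ∨ s) ∧ (¬¬p ∨ ¬s) ∧ p)   (De Morgan)
≡ ((¬s ∨ ¬r) ∧ (r ∨ s)) ∨ ¬t ∨ p ∨ ((¬r ∨ s) ∧ (¬p ∨ s) ∧ (p ∨ ¬s) ∧ p)   (double negation)
≡ (¬s ∨ ¬r ∨ ¬t ∨ p ∨ ¬r ∨ s) ∧ (¬s ∨ ¬r ∨ ¬t ∨ p ∨ ¬p ∨ s) ∧ (¬s ∨ ¬r ∨ ¬t ∨ p ∨ p ∨ ¬s) ∧ (¬s ∨ ¬r ∨ ¬t ∨ p ∨ p) ∧ (r ∨ s ∨ ¬t ∨ p ∨ ¬r ∨ s) ∧ (r ∨ s ∨ ¬t ∨ p ∨ ¬p ∨ s) ∧ (r ∨ s ∨ ¬t ∨ p ∨ p ∨ ¬s) ∧ (r ∨ s ∨ ¬t ∨ p ∨ p)   (distribute ∨ over ∧)
≡ (¬s ∨ ¬r ∨ ¬t ∨ p) ∧ (r ∨ s ∨ ¬t ∨ p)   (simplify)

(¬s ∨ ¬r ∨ ¬t ∨ p) ∧ (r ∨ s ∨ ¬t ∨ p)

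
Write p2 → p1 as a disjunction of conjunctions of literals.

¬p2 ∨ p1

p2 → p1
≡ ¬p2 ∨ p1   [eliminate →]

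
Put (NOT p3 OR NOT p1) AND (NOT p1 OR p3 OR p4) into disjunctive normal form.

(NOT p3 AND p4) OR NOT p1

(NOT p3 OR NOT p1) AND (NOT p1 OR p3 OR p4)
≡ (NOT p3 AND NOT p1) OR (NOT p3 AND p3) OR (NOT p3 AND p4) OR (NOT p1 AND NOT p1) OR (NOT p1 AND p3) OR (NOT p1 AND p4)   [distribute AND over OR]
≡ (NOT p3 AND p4) OR NOT p1   [simplify]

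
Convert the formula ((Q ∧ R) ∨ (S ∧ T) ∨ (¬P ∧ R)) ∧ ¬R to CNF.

((Q ∧ R) ∨ (S ∧ T) ∨ (¬P ∧ R)) ∧ ¬R
= (Q ∨ S ∨ ¬P) ∧ (Q ∨ S ∨ R) ∧ (Q ∨ T ∨ ¬P) ∧ (Q ∨ T ∨ R) ∧ (R ∨ S ∨ ¬P) ∧ (R ∨ S ∨ R) ∧ (R ∨ T ∨ ¬P) ∧ (R ∨ T ∨ R) ∧ ¬R   [distribute ∨ over ∧]
= (Q ∨ S ∨ ¬P) ∧ (Q ∨ T ∨ ¬P) ∧ (R ∨ S) ∧ (R ∨ T) ∧ ¬R   [simplify]

(Q ∨ S ∨ ¬P) ∧ (Q ∨ T ∨ ¬P) ∧ (R ∨ S) ∧ (R ∨ T) ∧ ¬R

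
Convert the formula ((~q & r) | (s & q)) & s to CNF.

((~q & r) | (s & q)) & s
≡ (~q | s) & (~q | q) & (r | s) & (r | q) & s   (distribute | over &)
≡ (r | q) & s   (simplify)

(r | q) & s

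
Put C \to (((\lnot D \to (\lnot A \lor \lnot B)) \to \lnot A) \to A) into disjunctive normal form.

C \to (((\lnot D \to (\lnot A \lor \lnot B)) \to \lnot A) \to A)
⇔ \lnot C \lor (((\lnot D \to (\lnot A \lor \lnot B)) \to \lnot A) \to A)   [eliminate \to]
⇔ \lnot C \lor \lnot ((\lnot D \to (\lnot A \lor \lnot B)) \to \lnot A) \lor A   [eliminate \to]
⇔ \lnot C \lor \lnot (\lnot (\lnot D \to (\lnot A \lor \lnot B)) \lor \lnot A) \lor A   [eliminate \to]
⇔ \lnot C \lor \lnot (\lnot (\lnot \lnot D \lor \lnot A \lor \lnot B) \lor \lnot A) \lor A   [eliminate \to]
⇔ \lnot C \lor (\lnot \lnot (\lnot \lnot D \lor \lnot A \lor \lnot B) \land \lnot \lnot A) \lor A   [De Morgan]
⇔ \lnot C \lor ((\lnot \lnot D \lor \lnot A \lor \lnot B) \land \lnot \lnot A) \lor A   [double negation]
⇔ \lnot C \lor ((D \lor \lnot A \lor \lnot B) \land \lnot \lnot A) \lor A   [double negation]
⇔ \lnot C \lor ((D \lor \lnot A \lor \lnot B) \land A) \lor A   [double negation]
⇔ \lnot C \lor (D \land A) \lor (\lnot A \land A) \lor (\lnot B \land A) \lor A   [distribute \land over \lor]
⇔ \lnot C \lor A   [simplify]

\lnot C \lor A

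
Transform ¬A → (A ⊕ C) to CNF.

¬A → (A ⊕ C)
≡ ¬¬A ∨ (A ⊕ C)   — eliminate →
≡ ¬¬A ∨ ((A ∨ C) ∧ ¬(A ∧ C))   — expand ⊕
≡ A ∨ ((A ∨ C) ∧ ¬(A ∧ C))   — double negation
≡ A ∨ ((A ∨ C) ∧ (¬A ∨ ¬C))   — De Morgan
≡ (A ∨ A ∨ C) ∧ (A ∨ ¬A ∨ ¬C)   — distribute ∨ over ∧
≡ A ∨ C   — simplify

A ∨ C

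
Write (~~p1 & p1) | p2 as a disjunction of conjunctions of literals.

(~~p1 & p1) | p2
≡ (p1 & p1) | p2   — double negation
≡ p1 | p2   — simplify

p1 | p2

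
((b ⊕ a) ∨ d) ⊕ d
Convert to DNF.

((b ⊕ a) ∨ d) ⊕ d
≡ (((b ⊕ a) ∨ d) ∧ ¬d) ∨ (¬((b ⊕ a) ∨ d) ∧ d)
≡ (((b ∧ ¬a) ∨ (¬b ∧ a) ∨ d) ∧ ¬d) ∨ (¬((b ⊕ a) ∨ d) ∧ d)
≡ (((b ∧ ¬a) ∨ (¬b ∧ a) ∨ d) ∧ ¬d) ∨ (¬((b ∧ ¬a) ∨ (¬b ∧ a) ∨ d) ∧ d)
≡ (((b ∧ ¬a) ∨ (¬b ∧ a) ∨ d) ∧ ¬d) ∨ (¬(b ∧ ¬a) ∧ ¬(¬b ∧ a) ∧ ¬d ∧ d)
≡ (((b ∧ ¬a) ∨ (¬b ∧ a) ∨ d) ∧ ¬d) ∨ ((¬b ∨ ¬¬a) ∧ ¬(¬b ∧ a) ∧ ¬d ∧ d)
≡ (((b ∧ ¬a) ∨ (¬b ∧ a) ∨ d) ∧ ¬d) ∨ ((¬b ∨ a) ∧ ¬(¬b ∧ a) ∧ ¬d ∧ d)
≡ (((b ∧ ¬a) ∨ (¬b ∧ a) ∨ d) ∧ ¬d) ∨ ((¬b ∨ a) ∧ (¬¬b ∨ ¬a) ∧ ¬d ∧ d)
≡ (((b ∧ ¬a) ∨ (¬b ∧ a) ∨ d) ∧ ¬d) ∨ ((¬b ∨ a) ∧ (b ∨ ¬a) ∧ ¬d ∧ d)
≡ (b ∧ ¬a ∧ ¬d) ∨ (¬b ∧ a ∧ ¬d) ∨ (d ∧ ¬d) ∨ (¬b ∧ b ∧ ¬d ∧ d) ∨ (¬b ∧ ¬a ∧ ¬d ∧ d) ∨ (a ∧ b ∧ ¬d ∧ d) ∨ (a ∧ ¬a ∧ ¬d ∧ d)
≡ (b ∧ ¬a ∧ ¬d) ∨ (¬b ∧ a ∧ ¬d)

(b ∧ ¬a ∧ ¬d) ∨ (¬b ∧ a ∧ ¬d)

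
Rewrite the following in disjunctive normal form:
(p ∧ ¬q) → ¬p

(p ∧ ¬q) → ¬p
⇔ ¬(p ∧ ¬q) ∨ ¬p   [eliminate →]
⇔ ¬p ∨ ¬¬q ∨ ¬p   [De Morgan]
⇔ ¬p ∨ q ∨ ¬p   [double negation]
⇔ ¬p ∨ q   [simplify]

¬p ∨ q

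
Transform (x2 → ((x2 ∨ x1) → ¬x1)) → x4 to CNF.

(x2 → ((x2 ∨ x1) → ¬x1)) → x4
⇔ ¬(x2 → ((x2 ∨ x1) → ¬x1)) ∨ x4
⇔ ¬(¬x2 ∨ ((x2 ∨ x1) → ¬x1)) ∨ x4
⇔ ¬(¬x2 ∨ ¬(x2 ∨ x1) ∨ ¬x1) ∨ x4
⇔ (¬¬x2 ∧ ¬¬(x2 ∨ x1) ∧ ¬¬x1) ∨ x4
⇔ (x2 ∧ ¬¬(x2 ∨ x1) ∧ ¬¬x1) ∨ x4
⇔ (x2 ∧ (x2 ∨ x1) ∧ ¬¬x1) ∨ x4
⇔ (x2 ∧ (x2 ∨ x1) ∧ x1) ∨ x4
⇔ (x2 ∨ x4) ∧ (x2 ∨ x1 ∨ x4) ∧ (x1 ∨ x4)
⇔ (x2 ∨ x4) ∧ (x1 ∨ x4)

(x2 ∨ x4) ∧ (x1 ∨ x4)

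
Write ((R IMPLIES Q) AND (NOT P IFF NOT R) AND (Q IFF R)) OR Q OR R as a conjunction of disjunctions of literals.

R OR NOT P OR Q

((R IMPLIES Q) AND (NOT P IFF NOT R) AND (Q IFF R)) OR Q OR R
= ((NOT R OR Q) AND (NOT P IFF NOT R) AND (Q IFF R)) OR Q OR R   [eliminate IMPLIES]
= ((NOT R OR Q) AND (NOT P IMPLIES NOT R) AND (NOT R IMPLIES NOT P) AND (Q IFF R)) OR Q OR R   [eliminate IFF]
= ((NOT R OR Q) AND (NOT NOT P OR NOT R) AND (NOT R IMPLIES NOT P) AND (Q IFF R)) OR Q OR R   [eliminate IMPLIES]
= ((NOT R OR Q) AND (NOT NOT P OR NOT R) AND (NOT NOT R OR NOT P) AND (Q IFF R)) OR Q OR R   [eliminate IMPLIES]
= ((NOT R OR Q) AND (NOT NOT P OR NOT R) AND (NOT NOT R OR NOT P) AND (Q IMPLIES R) AND (R IMPLIES Q)) OR Q OR R   [eliminate IFF]
= ((NOT R OR Q) AND (NOT NOT P OR NOT R) AND (NOT NOT R OR NOT P) AND (NOT Q OR R) AND (R IMPLIES Q)) OR Q OR R   [eliminate IMPLIES]
= ((NOT R OR Q) AND (NOT NOT P OR NOT R) AND (NOT NOT R OR NOT P) AND (NOT Q OR R) AND (NOT R OR Q)) OR Q OR R   [eliminate IMPLIES]
= ((NOT R OR Q) AND (P OR NOT R) AND (NOT NOT R OR NOT P) AND (NOT Q OR R) AND (NOT R OR Q)) OR Q OR R   [double negation]
= ((NOT R OR Q) AND (P OR NOT R) AND (R OR NOT P) AND (NOT Q OR R) AND (NOT R OR Q)) OR Q OR R   [double negation]
= (NOT R OR Q OR Q OR R) AND (P OR NOT R OR Q OR R) AND (R OR NOT P OR Q OR R) AND (NOT Q OR R OR Q OR R) AND (NOT R OR Q OR Q OR R)   [distribute OR over AND]
= R OR NOT P OR Q   [simplify]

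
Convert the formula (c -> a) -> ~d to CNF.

(c | ~d) & (~a | ~d)

(c -> a) -> ~d
⇔ ~(c -> a) | ~d
⇔ ~(~c | a) | ~d
⇔ (~~c & ~a) | ~d
⇔ (c & ~a) | ~d
⇔ (c | ~d) & (~a | ~d)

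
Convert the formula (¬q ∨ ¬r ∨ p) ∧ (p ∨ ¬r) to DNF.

¬r ∨ p

(¬q ∨ ¬r ∨ p) ∧ (p ∨ ¬r)
⇔ (¬q ∧ p) ∨ (¬q ∧ ¬r) ∨ (¬r ∧ p) ∨ (¬r ∧ ¬r) ∨ (p ∧ p) ∨ (p ∧ ¬r)
⇔ ¬r ∨ p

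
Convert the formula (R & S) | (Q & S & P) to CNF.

(R & S) | (Q & S & P)
= (R | Q) & (R | S) & (R | P) & (S | Q) & (S | S) & (S | P)
= (R | Q) & (R | P) & S

(R | Q) & (R | P) & S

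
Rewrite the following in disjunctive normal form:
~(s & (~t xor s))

~s | (s & ~t)

~(s & (~t xor s))
= ~(s & ((~t & ~s) | (~~t & s)))   (expand xor)
= ~s | ~((~t & ~s) | (~~t & s))   (De Morgan)
= ~s | (~(~t & ~s) & ~(~~t & s))   (De Morgan)
= ~s | ((~~t | ~~s) & ~(~~t & s))   (De Morgan)
= ~s | ((t | ~~s) & ~(~~t & s))   (double negation)
= ~s | ((t | s) & ~(~~t & s))   (double negation)
= ~s | ((t | s) & (~~~t | ~s))   (De Morgan)
= ~s | ((t | s) & (~t | ~s))   (double negation)
= ~s | (t & ~t) | (t & ~s) | (s & ~t) | (s & ~s)   (distribute & over |)
= ~s | (s & ~t)   (simplify)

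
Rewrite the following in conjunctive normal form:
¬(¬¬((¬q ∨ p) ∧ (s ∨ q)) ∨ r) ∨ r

(q ∨ ¬s ∨ r) ∧ (¬p ∨ ¬s ∨ r) ∧ (¬p ∨ ¬q ∨ r)

¬(¬¬((¬q ∨ p) ∧ (s ∨ q)) ∨ r) ∨ r
= (¬¬¬((¬q ∨ p) ∧ (s ∨ q)) ∧ ¬r) ∨ r
= (¬((¬q ∨ p) ∧ (s ∨ q)) ∧ ¬r) ∨ r
= ((¬(¬q ∨ p) ∨ ¬(s ∨ q)) ∧ ¬r) ∨ r
= (((¬¬q ∧ ¬p) ∨ ¬(s ∨ q)) ∧ ¬r) ∨ r
= (((q ∧ ¬p) ∨ ¬(s ∨ q)) ∧ ¬r) ∨ r
= (((q ∧ ¬p) ∨ (¬s ∧ ¬q)) ∧ ¬r) ∨ r
= (q ∨ ¬s ∨ r) ∧ (q ∨ ¬q ∨ r) ∧ (¬p ∨ ¬s ∨ r) ∧ (¬p ∨ ¬q ∨ r) ∧ (¬r ∨ r)
= (q ∨ ¬s ∨ r) ∧ (¬p ∨ ¬s ∨ r) ∧ (¬p ∨ ¬q ∨ r)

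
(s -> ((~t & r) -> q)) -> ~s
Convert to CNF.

(~t | ~s) & (r | ~s) & (~q | ~s)

(s -> ((~t & r) -> q)) -> ~s
= ~(s -> ((~t & r) -> q)) | ~s   (eliminate ->)
= ~(~s | ((~t & r) -> q)) | ~s   (eliminate ->)
= ~(~s | ~(~t & r) | q) | ~s   (eliminate ->)
= (~~s & ~~(~t & r) & ~q) | ~s   (De Morgan)
= (s & ~~(~t & r) & ~q) | ~s   (double negation)
= (s & ~t & r & ~q) | ~s   (double negation)
= (s | ~s) & (~t | ~s) & (r | ~s) & (~q | ~s)   (distribute | over &)
= (~t | ~s) & (r | ~s) & (~q | ~s)   (simplify)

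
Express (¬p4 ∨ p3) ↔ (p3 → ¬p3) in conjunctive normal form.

(¬p4 ∨ p3) ↔ (p3 → ¬p3)
⇔ ((¬p4 ∨ p3) → (p3 → ¬p3)) ∧ ((p3 → ¬p3) → (¬p4 ∨ p3))
⇔ (¬(¬p4 ∨ p3) ∨ (p3 → ¬p3)) ∧ ((p3 → ¬p3) → (¬p4 ∨ p3))
⇔ (¬(¬p4 ∨ p3) ∨ ¬p3 ∨ ¬p3) ∧ ((p3 → ¬p3) → (¬p4 ∨ p3))
⇔ (¬(¬p4 ∨ p3) ∨ ¬p3 ∨ ¬p3) ∧ (¬(p3 → ¬p3) ∨ ¬p4 ∨ p3)
⇔ (¬(¬p4 ∨ p3) ∨ ¬p3 ∨ ¬p3) ∧ (¬(¬p3 ∨ ¬p3) ∨ ¬p4 ∨ p3)
⇔ ((¬¬p4 ∧ ¬p3) ∨ ¬p3 ∨ ¬p3) ∧ (¬(¬p3 ∨ ¬p3) ∨ ¬p4 ∨ p3)
⇔ ((p4 ∧ ¬p3) ∨ ¬p3 ∨ ¬p3) ∧ (¬(¬p3 ∨ ¬p3) ∨ ¬p4 ∨ p3)
⇔ ((p4 ∧ ¬p3) ∨ ¬p3 ∨ ¬p3) ∧ ((¬¬p3 ∧ ¬¬p3) ∨ ¬p4 ∨ p3)
⇔ ((p4 ∧ ¬p3) ∨ ¬p3 ∨ ¬p3) ∧ ((p3 ∧ ¬¬p3) ∨ ¬p4 ∨ p3)
⇔ ((p4 ∧ ¬p3) ∨ ¬p3 ∨ ¬p3) ∧ ((p3 ∧ p3) ∨ ¬p4 ∨ p3)
⇔ (p4 ∨ ¬p3 ∨ ¬p3) ∧ (¬p3 ∨ ¬p3 ∨ ¬p3) ∧ (p3 ∨ ¬p4 ∨ p3) ∧ (p3 ∨ ¬p4 ∨ p3)
⇔ ¬p3 ∧ (p3 ∨ ¬p4)

¬p3 ∧ (p3 ∨ ¬p4)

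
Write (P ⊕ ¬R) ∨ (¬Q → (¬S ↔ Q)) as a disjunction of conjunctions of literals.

(P ∧ R) ∨ (¬P ∧ ¬R) ∨ Q ∨ (S ∧ ¬Q)

(P ⊕ ¬R) ∨ (¬Q → (¬S ↔ Q))
≡ (P ∧ ¬¬R) ∨ (¬P ∧ ¬R) ∨ (¬Q → (¬S ↔ Q))   [expand ⊕]
≡ (P ∧ ¬¬R) ∨ (¬P ∧ ¬R) ∨ ¬¬Q ∨ (¬S ↔ Q)   [eliminate →]
≡ (P ∧ ¬¬R) ∨ (¬P ∧ ¬R) ∨ ¬¬Q ∨ ((¬S → Q) ∧ (Q → ¬S))   [eliminate ↔]
≡ (P ∧ ¬¬R) ∨ (¬P ∧ ¬R) ∨ ¬¬Q ∨ ((¬¬S ∨ Q) ∧ (Q → ¬S))   [eliminate →]
≡ (P ∧ ¬¬R) ∨ (¬P ∧ ¬R) ∨ ¬¬Q ∨ ((¬¬S ∨ Q) ∧ (¬Q ∨ ¬S))   [eliminate →]
≡ (P ∧ R) ∨ (¬P ∧ ¬R) ∨ ¬¬Q ∨ ((¬¬S ∨ Q) ∧ (¬Q ∨ ¬S))   [double negation]
≡ (P ∧ R) ∨ (¬P ∧ ¬R) ∨ Q ∨ ((¬¬S ∨ Q) ∧ (¬Q ∨ ¬S))   [double negation]
≡ (P ∧ R) ∨ (¬P ∧ ¬R) ∨ Q ∨ ((S ∨ Q) ∧ (¬Q ∨ ¬S))   [double negation]
≡ (P ∧ R) ∨ (¬P ∧ ¬R) ∨ Q ∨ (S ∧ ¬Q) ∨ (S ∧ ¬S) ∨ (Q ∧ ¬Q) ∨ (Q ∧ ¬S)   [distribute ∧ over ∨]
≡ (P ∧ R) ∨ (¬P ∧ ¬R) ∨ Q ∨ (S ∧ ¬Q)   [simplify]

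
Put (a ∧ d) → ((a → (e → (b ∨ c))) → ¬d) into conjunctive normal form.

(a ∧ d) → ((a → (e → (b ∨ c))) → ¬d)
= ¬(a ∧ d) ∨ ((a → (e → (b ∨ c))) → ¬d)   [eliminate →]
= ¬(a ∧ d) ∨ ¬(a → (e → (b ∨ c))) ∨ ¬d   [eliminate →]
= ¬(a ∧ d) ∨ ¬(¬a ∨ (e → (b ∨ c))) ∨ ¬d   [eliminate →]
= ¬(a ∧ d) ∨ ¬(¬a ∨ ¬e ∨ b ∨ c) ∨ ¬d   [eliminate →]
= ¬a ∨ ¬d ∨ ¬(¬a ∨ ¬e ∨ b ∨ c) ∨ ¬d   [De Morgan]
= ¬a ∨ ¬d ∨ (¬¬a ∧ ¬¬e ∧ ¬b ∧ ¬c) ∨ ¬d   [De Morgan]
= ¬a ∨ ¬d ∨ (a ∧ ¬¬e ∧ ¬b ∧ ¬c) ∨ ¬d   [double negation]
= ¬a ∨ ¬d ∨ (a ∧ e ∧ ¬b ∧ ¬c) ∨ ¬d   [double negation]
= (¬a ∨ ¬d ∨ a ∨ ¬d) ∧ (¬a ∨ ¬d ∨ e ∨ ¬d) ∧ (¬a ∨ ¬d ∨ ¬b ∨ ¬d) ∧ (¬a ∨ ¬d ∨ ¬c ∨ ¬d)   [distribute ∨ over ∧]
= (¬a ∨ ¬d ∨ e) ∧ (¬a ∨ ¬d ∨ ¬b) ∧ (¬a ∨ ¬d ∨ ¬c)   [simplify]

(¬a ∨ ¬d ∨ e) ∧ (¬a ∨ ¬d ∨ ¬b) ∧ (¬a ∨ ¬d ∨ ¬c)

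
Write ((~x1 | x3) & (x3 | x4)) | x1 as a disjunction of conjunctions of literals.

(~x1 & x4) | x3 | x1

((~x1 | x3) & (x3 | x4)) | x1
⇔ (~x1 & x3) | (~x1 & x4) | (x3 & x3) | (x3 & x4) | x1   (distribute & over |)
⇔ (~x1 & x4) | x3 | x1   (simplify)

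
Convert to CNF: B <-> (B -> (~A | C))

B <-> (B -> (~A | C))
≡ (B -> (B -> (~A | C))) & ((B -> (~A | C)) -> B)   — eliminate <->
≡ (~B | (B -> (~A | C))) & ((B -> (~A | C)) -> B)   — eliminate ->
≡ (~B | ~B | ~A | C) & ((B -> (~A | C)) -> B)   — eliminate ->
≡ (~B | ~B | ~A | C) & (~(B -> (~A | C)) | B)   — eliminate ->
≡ (~B | ~B | ~A | C) & (~(~B | ~A | C) | B)   — eliminate ->
≡ (~B | ~B | ~A | C) & ((~~B & ~~A & ~C) | B)   — De Morgan
≡ (~B | ~B | ~A | C) & ((B & ~~A & ~C) | B)   — double negation
≡ (~B | ~B | ~A | C) & ((B & A & ~C) | B)   — double negation
≡ (~B | ~B | ~A | C) & (B | B) & (A | B) & (~C | B)   — distribute | over &
≡ (~B | ~A | C) & B   — simplify

(~B | ~A | C) & B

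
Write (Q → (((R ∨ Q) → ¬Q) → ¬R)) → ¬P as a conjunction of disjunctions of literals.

(Q → (((R ∨ Q) → ¬Q) → ¬R)) → ¬P
= ¬(Q → (((R ∨ Q) → ¬Q) → ¬R)) ∨ ¬P   (eliminate →)
= ¬(¬Q ∨ (((R ∨ Q) → ¬Q) → ¬R)) ∨ ¬P   (eliminate →)
= ¬(¬Q ∨ ¬((R ∨ Q) → ¬Q) ∨ ¬R) ∨ ¬P   (eliminate →)
= ¬(¬Q ∨ ¬(¬(R ∨ Q) ∨ ¬Q) ∨ ¬R) ∨ ¬P   (eliminate →)
= (¬¬Q ∧ ¬¬(¬(R ∨ Q) ∨ ¬Q) ∧ ¬¬R) ∨ ¬P   (De Morgan)
= (Q ∧ ¬¬(¬(R ∨ Q) ∨ ¬Q) ∧ ¬¬R) ∨ ¬P   (double negation)
= (Q ∧ (¬(R ∨ Q) ∨ ¬Q) ∧ ¬¬R) ∨ ¬P   (double negation)
= (Q ∧ ((¬R ∧ ¬Q) ∨ ¬Q) ∧ ¬¬R) ∨ ¬P   (De Morgan)
= (Q ∧ ((¬R ∧ ¬Q) ∨ ¬Q) ∧ R) ∨ ¬P   (double negation)
= (Q ∨ ¬P) ∧ (¬R ∨ ¬Q ∨ ¬P) ∧ (¬Q ∨ ¬Q ∨ ¬P) ∧ (R ∨ ¬P)   (distribute ∨ over ∧)
= (Q ∨ ¬P) ∧ (¬Q ∨ ¬P) ∧ (R ∨ ¬P)   (simplify)

(Q ∨ ¬P) ∧ (¬Q ∨ ¬P) ∧ (R ∨ ¬P)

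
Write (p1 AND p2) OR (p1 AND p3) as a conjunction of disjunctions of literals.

(p1 AND p2) OR (p1 AND p3)
≡ (p1 OR p1) AND (p1 OR p3) AND (p2 OR p1) AND (p2 OR p3)
≡ p1 AND (p2 OR p3)

p1 AND (p2 OR p3)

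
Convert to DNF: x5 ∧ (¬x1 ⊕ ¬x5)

x5 ∧ ¬x1

x5 ∧ (¬x1 ⊕ ¬x5)
= x5 ∧ ((¬x1 ∧ ¬¬x5) ∨ (¬¬x1 ∧ ¬x5))   (expand ⊕)
= x5 ∧ ((¬x1 ∧ x5) ∨ (¬¬x1 ∧ ¬x5))   (double negation)
= x5 ∧ ((¬x1 ∧ x5) ∨ (x1 ∧ ¬x5))   (double negation)
= (x5 ∧ ¬x1 ∧ x5) ∨ (x5 ∧ x1 ∧ ¬x5)   (distribute ∧ over ∨)
= x5 ∧ ¬x1   (simplify)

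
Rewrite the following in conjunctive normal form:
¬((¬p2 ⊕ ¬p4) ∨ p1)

¬((¬p2 ⊕ ¬p4) ∨ p1)
⇔ ¬(((¬p2 ∨ ¬p4) ∧ ¬(¬p2 ∧ ¬p4)) ∨ p1)   (expand ⊕)
⇔ ¬((¬p2 ∨ ¬p4) ∧ ¬(¬p2 ∧ ¬p4)) ∧ ¬p1   (De Morgan)
⇔ (¬(¬p2 ∨ ¬p4) ∨ ¬¬(¬p2 ∧ ¬p4)) ∧ ¬p1   (De Morgan)
⇔ ((¬¬p2 ∧ ¬¬p4) ∨ ¬¬(¬p2 ∧ ¬p4)) ∧ ¬p1   (De Morgan)
⇔ ((p2 ∧ ¬¬p4) ∨ ¬¬(¬p2 ∧ ¬p4)) ∧ ¬p1   (double negation)
⇔ ((p2 ∧ p4) ∨ ¬¬(¬p2 ∧ ¬p4)) ∧ ¬p1   (double negation)
⇔ ((p2 ∧ p4) ∨ (¬p2 ∧ ¬p4)) ∧ ¬p1   (double negation)
⇔ (p2 ∨ ¬p2) ∧ (p2 ∨ ¬p4) ∧ (p4 ∨ ¬p2) ∧ (p4 ∨ ¬p4) ∧ ¬p1   (distribute ∨ over ∧)
⇔ (p2 ∨ ¬p4) ∧ (p4 ∨ ¬p2) ∧ ¬p1   (simplify)

(p2 ∨ ¬p4) ∧ (p4 ∨ ¬p2) ∧ ¬p1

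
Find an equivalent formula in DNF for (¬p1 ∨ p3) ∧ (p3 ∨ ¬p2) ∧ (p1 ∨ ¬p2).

(¬p1 ∧ ¬p2) ∨ (p3 ∧ p1) ∨ (p3 ∧ ¬p2)

(¬p1 ∨ p3) ∧ (p3 ∨ ¬p2) ∧ (p1 ∨ ¬p2)
≡ (¬p1 ∧ p3 ∧ p1) ∨ (¬p1 ∧ p3 ∧ ¬p2) ∨ (¬p1 ∧ ¬p2 ∧ p1) ∨ (¬p1 ∧ ¬p2 ∧ ¬p2) ∨ (p3 ∧ p3 ∧ p1) ∨ (p3 ∧ p3 ∧ ¬p2) ∨ (p3 ∧ ¬p2 ∧ p1) ∨ (p3 ∧ ¬p2 ∧ ¬p2)   [distribute ∧ over ∨]
≡ (¬p1 ∧ ¬p2) ∨ (p3 ∧ p1) ∨ (p3 ∧ ¬p2)   [simplify]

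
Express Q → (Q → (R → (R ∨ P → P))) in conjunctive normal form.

¬Q ∨ ¬R ∨ P

Q → (Q → (R → (R ∨ P → P)))
⇔ ¬Q ∨ (Q → (R → (R ∨ P → P)))   [eliminate →]
⇔ ¬Q ∨ ¬Q ∨ (R → (R ∨ P → P))   [eliminate →]
⇔ ¬Q ∨ ¬Q ∨ ¬R ∨ (R ∨ P → P)   [eliminate →]
⇔ ¬Q ∨ ¬Q ∨ ¬R ∨ ¬(R ∨ P) ∨ P   [eliminate →]
⇔ ¬Q ∨ ¬Q ∨ ¬R ∨ ¬R ∧ ¬P ∨ P   [De Morgan]
⇔ (¬Q ∨ ¬Q ∨ ¬R ∨ ¬R ∨ P) ∧ (¬Q ∨ ¬Q ∨ ¬R ∨ ¬P ∨ P)   [distribute ∨ over ∧]
⇔ ¬Q ∨ ¬R ∨ P   [simplify]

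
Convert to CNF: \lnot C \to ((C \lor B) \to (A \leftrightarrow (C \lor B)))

C \lor \lnot B \lor A

\lnot C \to ((C \lor B) \to (A \leftrightarrow (C \lor B)))
≡ \lnot \lnot C \lor ((C \lor B) \to (A \leftrightarrow (C \lor B)))   [eliminate \to]
≡ \lnot \lnot C \lor \lnot (C \lor B) \lor (A \leftrightarrow (C \lor B))   [eliminate \to]
≡ \lnot \lnot C \lor \lnot (C \lor B) \lor ((A \to (C \lor B)) \land ((C \lor B) \to A))   [eliminate \leftrightarrow]
≡ \lnot \lnot C \lor \lnot (C \lor B) \lor ((\lnot A \lor C \lor B) \land ((C \lor B) \to A))   [eliminate \to]
≡ \lnot \lnot C \lor \lnot (C \lor B) \lor ((\lnot A \lor C \lor B) \land (\lnot (C \lor B) \lor A))   [eliminate \to]
≡ C \lor \lnot (C \lor B) \lor ((\lnot A \lor C \lor B) \land (\lnot (C \lor B) \lor A))   [double negation]
≡ C \lor (\lnot C \land \lnot B) \lor ((\lnot A \lor C \lor B) \land (\lnot (C \lor B) \lor A))   [De Morgan]
≡ C \lor (\lnot C \land \lnot B) \lor ((\lnot A \lor C \lor B) \land ((\lnot C \land \lnot B) \lor A))   [De Morgan]
≡ (C \lor \lnot C \lor \lnot A \lor C \lor B) \land (C \lor \lnot C \lor \lnot C \lor A) \land (C \lor \lnot C \lor \lnot B \lor A) \land (C \lor \lnot B \lor \lnot A \lor C \lor B) \land (C \lor \lnot B \lor \lnot C \lor A) \land (C \lor \lnot B \lor \lnot B \lor A)   [distribute \lor over \land]
≡ C \lor \lnot B \lor A   [simplify]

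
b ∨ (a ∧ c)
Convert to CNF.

(b ∨ a) ∧ (b ∨ c)

b ∨ (a ∧ c)
≡ (b ∨ a) ∧ (b ∨ c)   [distribute ∨ over ∧]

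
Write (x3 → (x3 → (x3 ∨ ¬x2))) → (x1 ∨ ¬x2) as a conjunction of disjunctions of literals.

(x3 ∨ x1 ∨ ¬x2) ∧ (¬x3 ∨ x1 ∨ ¬x2)

(x3 → (x3 → (x3 ∨ ¬x2))) → (x1 ∨ ¬x2)
= ¬(x3 → (x3 → (x3 ∨ ¬x2))) ∨ x1 ∨ ¬x2   [eliminate →]
= ¬(¬x3 ∨ (x3 → (x3 ∨ ¬x2))) ∨ x1 ∨ ¬x2   [eliminate →]
= ¬(¬x3 ∨ ¬x3 ∨ x3 ∨ ¬x2) ∨ x1 ∨ ¬x2   [eliminate →]
= (¬¬x3 ∧ ¬¬x3 ∧ ¬x3 ∧ ¬¬x2) ∨ x1 ∨ ¬x2   [De Morgan]
= (x3 ∧ ¬¬x3 ∧ ¬x3 ∧ ¬¬x2) ∨ x1 ∨ ¬x2   [double negation]
= (x3 ∧ x3 ∧ ¬x3 ∧ ¬¬x2) ∨ x1 ∨ ¬x2   [double negation]
= (x3 ∧ x3 ∧ ¬x3 ∧ x2) ∨ x1 ∨ ¬x2   [double negation]
= (x3 ∨ x1 ∨ ¬x2) ∧ (x3 ∨ x1 ∨ ¬x2) ∧ (¬x3 ∨ x1 ∨ ¬x2) ∧ (x2 ∨ x1 ∨ ¬x2)   [distribute ∨ over ∧]
= (x3 ∨ x1 ∨ ¬x2) ∧ (¬x3 ∨ x1 ∨ ¬x2)   [simplify]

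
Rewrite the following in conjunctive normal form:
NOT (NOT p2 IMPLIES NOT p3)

NOT p2 AND p3

NOT (NOT p2 IMPLIES NOT p3)
= NOT (NOT NOT p2 OR NOT p3)   [eliminate IMPLIES]
= NOT NOT NOT p2 AND NOT NOT p3   [De Morgan]
= NOT p2 AND NOT NOT p3   [double negation]
= NOT p2 AND p3   [double negation]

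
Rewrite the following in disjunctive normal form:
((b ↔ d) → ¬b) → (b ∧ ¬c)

((b ↔ d) → ¬b) → (b ∧ ¬c)
⇔ ¬((b ↔ d) → ¬b) ∨ (b ∧ ¬c)   [eliminate →]
⇔ ¬(¬(b ↔ d) ∨ ¬b) ∨ (b ∧ ¬c)   [eliminate →]
⇔ ¬(¬((b → d) ∧ (d → b)) ∨ ¬b) ∨ (b ∧ ¬c)   [eliminate ↔]
⇔ ¬(¬((¬b ∨ d) ∧ (d → b)) ∨ ¬b) ∨ (b ∧ ¬c)   [eliminate →]
⇔ ¬(¬((¬b ∨ d) ∧ (¬d ∨ b)) ∨ ¬b) ∨ (b ∧ ¬c)   [eliminate →]
⇔ (¬¬((¬b ∨ d) ∧ (¬d ∨ b)) ∧ ¬¬b) ∨ (b ∧ ¬c)   [De Morgan]
⇔ ((¬b ∨ d) ∧ (¬d ∨ b) ∧ ¬¬b) ∨ (b ∧ ¬c)   [double negation]
⇔ ((¬b ∨ d) ∧ (¬d ∨ b) ∧ b) ∨ (b ∧ ¬c)   [double negation]
⇔ (¬b ∧ ¬d ∧ b) ∨ (¬b ∧ b ∧ b) ∨ (d ∧ ¬d ∧ b) ∨ (d ∧ b ∧ b) ∨ (b ∧ ¬c)   [distribute ∧ over ∨]
⇔ (d ∧ b) ∨ (b ∧ ¬c)   [simplify]

(d ∧ b) ∨ (b ∧ ¬c)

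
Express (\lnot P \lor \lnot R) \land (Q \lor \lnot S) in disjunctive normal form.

(\lnot P \land Q) \lor (\lnot P \land \lnot S) \lor (\lnot R \land Q) \lor (\lnot R \land \lnot S)

(\lnot P \lor \lnot R) \land (Q \lor \lnot S)
= (\lnot P \land Q) \lor (\lnot P \land \lnot S) \lor (\lnot R \land Q) \lor (\lnot R \land \lnot S)   [distribute \land over \lor]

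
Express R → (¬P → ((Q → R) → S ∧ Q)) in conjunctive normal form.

R → (¬P → ((Q → R) → S ∧ Q))
= ¬R ∨ (¬P → ((Q → R) → S ∧ Q))
= ¬R ∨ ¬¬P ∨ ((Q → R) → S ∧ Q)
= ¬R ∨ ¬¬P ∨ ¬(Q → R) ∨ S ∧ Q
= ¬R ∨ ¬¬P ∨ ¬(¬Q ∨ R) ∨ S ∧ Q
= ¬R ∨ P ∨ ¬(¬Q ∨ R) ∨ S ∧ Q
= ¬R ∨ P ∨ ¬¬Q ∧ ¬R ∨ S ∧ Q
= ¬R ∨ P ∨ Q ∧ ¬R ∨ S ∧ Q
= (¬R ∨ P ∨ Q ∨ S) ∧ (¬R ∨ P ∨ Q ∨ Q) ∧ (¬R ∨ P ∨ ¬R ∨ S) ∧ (¬R ∨ P ∨ ¬R ∨ Q)
= (¬R ∨ P ∨ Q) ∧ (¬R ∨ P ∨ S)

(¬R ∨ P ∨ Q) ∧ (¬R ∨ P ∨ S)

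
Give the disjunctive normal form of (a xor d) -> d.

(a xor d) -> d
= ~(a xor d) | d
= ~((a & ~d) | (~a & d)) | d
= (~(a & ~d) & ~(~a & d)) | d
= ((~a | ~~d) & ~(~a & d)) | d
= ((~a | d) & ~(~a & d)) | d
= ((~a | d) & (~~a | ~d)) | d
= ((~a | d) & (a | ~d)) | d
= (~a & a) | (~a & ~d) | (d & a) | (d & ~d) | d
= (~a & ~d) | d

(~a & ~d) | d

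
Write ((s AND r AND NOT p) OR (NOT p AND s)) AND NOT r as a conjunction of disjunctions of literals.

s AND NOT p AND NOT r

((s AND r AND NOT p) OR (NOT p AND s)) AND NOT r
⇔ (s OR NOT p) AND (s OR s) AND (r OR NOT p) AND (r OR s) AND (NOT p OR NOT p) AND (NOT p OR s) AND NOT r   [distribute OR over AND]
⇔ s AND NOT p AND NOT r   [simplify]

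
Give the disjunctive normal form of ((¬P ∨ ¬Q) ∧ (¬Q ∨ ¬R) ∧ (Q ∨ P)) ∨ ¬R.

(¬Q ∧ P) ∨ ¬R

((¬P ∨ ¬Q) ∧ (¬Q ∨ ¬R) ∧ (Q ∨ P)) ∨ ¬R
= (¬P ∧ ¬Q ∧ Q) ∨ (¬P ∧ ¬Q ∧ P) ∨ (¬P ∧ ¬R ∧ Q) ∨ (¬P ∧ ¬R ∧ P) ∨ (¬Q ∧ ¬Q ∧ Q) ∨ (¬Q ∧ ¬Q ∧ P) ∨ (¬Q ∧ ¬R ∧ Q) ∨ (¬Q ∧ ¬R ∧ P) ∨ ¬R   [distribute ∧ over ∨]
= (¬Q ∧ P) ∨ ¬R   [simplify]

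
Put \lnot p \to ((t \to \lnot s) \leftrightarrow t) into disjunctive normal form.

\lnot p \to ((t \to \lnot s) \leftrightarrow t)
≡ \lnot \lnot p \lor ((t \to \lnot s) \leftrightarrow t)
≡ \lnot \lnot p \lor (((t \to \lnot s) \to t) \land (t \to (t \to \lnot s)))
≡ \lnot \lnot p \lor ((\lnot (t \to \lnot s) \lor t) \land (t \to (t \to \lnot s)))
≡ \lnot \lnot p \lor ((\lnot (\lnot t \lor \lnot s) \lor t) \land (t \to (t \to \lnot s)))
≡ \lnot \lnot p \lor ((\lnot (\lnot t \lor \lnot s) \lor t) \land (\lnot t \lor (t \to \lnot s)))
≡ \lnot \lnot p \lor ((\lnot (\lnot t \lor \lnot s) \lor t) \land (\lnot t \lor \lnot t \lor \lnot s))
≡ p \lor ((\lnot (\lnot t \lor \lnot s) \lor t) \land (\lnot t \lor \lnot t \lor \lnot s))
≡ p \lor (((\lnot \lnot t \land \lnot \lnot s) \lor t) \land (\lnot t \lor \lnot t \lor \lnot s))
≡ p \lor (((t \land \lnot \lnot s) \lor t) \land (\lnot t \lor \lnot t \lor \lnot s))
≡ p \lor (((t \land s) \lor t) \land (\lnot t \lor \lnot t \lor \lnot s))
≡ p \lor (t \land s \land \lnot t) \lor (t \land s \land \lnot t) \lor (t \land s \land \lnot s) \lor (t \land \lnot t) \lor (t \land \lnot t) \lor (t \land \lnot s)
≡ p \lor (t \land \lnot s)

p \lor (t \land \lnot s)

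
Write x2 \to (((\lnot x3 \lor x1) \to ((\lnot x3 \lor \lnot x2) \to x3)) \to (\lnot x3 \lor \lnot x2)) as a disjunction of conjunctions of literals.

\lnot x2 \lor \lnot x3

x2 \to (((\lnot x3 \lor x1) \to ((\lnot x3 \lor \lnot x2) \to x3)) \to (\lnot x3 \lor \lnot x2))
≡ \lnot x2 \lor (((\lnot x3 \lor x1) \to ((\lnot x3 \lor \lnot x2) \to x3)) \to (\lnot x3 \lor \lnot x2))   — eliminate \to
≡ \lnot x2 \lor \lnot ((\lnot x3 \lor x1) \to ((\lnot x3 \lor \lnot x2) \to x3)) \lor \lnot x3 \lor \lnot x2   — eliminate \to
≡ \lnot x2 \lor \lnot (\lnot (\lnot x3 \lor x1) \lor ((\lnot x3 \lor \lnot x2) \to x3)) \lor \lnot x3 \lor \lnot x2   — eliminate \to
≡ \lnot x2 \lor \lnot (\lnot (\lnot x3 \lor x1) \lor \lnot (\lnot x3 \lor \lnot x2) \lor x3) \lor \lnot x3 \lor \lnot x2   — eliminate \to
≡ \lnot x2 \lor (\lnot \lnot (\lnot x3 \lor x1) \land \lnot \lnot (\lnot x3 \lor \lnot x2) \land \lnot x3) \lor \lnot x3 \lor \lnot x2   — De Morgan
≡ \lnot x2 \lor ((\lnot x3 \lor x1) \land \lnot \lnot (\lnot x3 \lor \lnot x2) \land \lnot x3) \lor \lnot x3 \lor \lnot x2   — double negation
≡ \lnot x2 \lor ((\lnot x3 \lor x1) \land (\lnot x3 \lor \lnot x2) \land \lnot x3) \lor \lnot x3 \lor \lnot x2   — double negation
≡ \lnot x2 \lor (\lnot x3 \land \lnot x3 \land \lnot x3) \lor (\lnot x3 \land \lnot x2 \land \lnot x3) \lor (x1 \land \lnot x3 \land \lnot x3) \lor (x1 \land \lnot x2 \land \lnot x3) \lor \lnot x3 \lor \lnot x2   — distribute \land over \lor
≡ \lnot x2 \lor \lnot x3   — simplify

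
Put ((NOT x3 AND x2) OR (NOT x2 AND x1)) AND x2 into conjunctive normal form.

(NOT x3 OR NOT x2) AND (NOT x3 OR x1) AND x2

((NOT x3 AND x2) OR (NOT x2 AND x1)) AND x2
= (NOT x3 OR NOT x2) AND (NOT x3 OR x1) AND (x2 OR NOT x2) AND (x2 OR x1) AND x2
= (NOT x3 OR NOT x2) AND (NOT x3 OR x1) AND x2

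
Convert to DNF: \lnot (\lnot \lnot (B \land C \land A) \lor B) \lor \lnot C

\lnot B \lor \lnot C

\lnot (\lnot \lnot (B \land C \land A) \lor B) \lor \lnot C
≡ (\lnot \lnot \lnot (B \land C \land A) \land \lnot B) \lor \lnot C   [De Morgan]
≡ (\lnot (B \land C \land A) \land \lnot B) \lor \lnot C   [double negation]
≡ ((\lnot B \lor \lnot C \lor \lnot A) \land \lnot B) \lor \lnot C   [De Morgan]
≡ (\lnot B \land \lnot B) \lor (\lnot C \land \lnot B) \lor (\lnot A \land \lnot B) \lor \lnot C   [distribute \land over \lor]
≡ \lnot B \lor \lnot C   [simplify]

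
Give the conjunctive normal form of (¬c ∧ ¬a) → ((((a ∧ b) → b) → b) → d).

(¬c ∧ ¬a) → ((((a ∧ b) → b) → b) → d)
≡ ¬(¬c ∧ ¬a) ∨ ((((a ∧ b) → b) → b) → d)   — eliminate →
≡ ¬(¬c ∧ ¬a) ∨ ¬(((a ∧ b) → b) → b) ∨ d   — eliminate →
≡ ¬(¬c ∧ ¬a) ∨ ¬(¬((a ∧ b) → b) ∨ b) ∨ d   — eliminate →
≡ ¬(¬c ∧ ¬a) ∨ ¬(¬(¬(a ∧ b) ∨ b) ∨ b) ∨ d   — eliminate →
≡ ¬¬c ∨ ¬¬a ∨ ¬(¬(¬(a ∧ b) ∨ b) ∨ b) ∨ d   — De Morgan
≡ c ∨ ¬¬a ∨ ¬(¬(¬(a ∧ b) ∨ b) ∨ b) ∨ d   — double negation
≡ c ∨ a ∨ ¬(¬(¬(a ∧ b) ∨ b) ∨ b) ∨ d   — double negation
≡ c ∨ a ∨ (¬¬(¬(a ∧ b) ∨ b) ∧ ¬b) ∨ d   — De Morgan
≡ c ∨ a ∨ ((¬(a ∧ b) ∨ b) ∧ ¬b) ∨ d   — double negation
≡ c ∨ a ∨ ((¬a ∨ ¬b ∨ b) ∧ ¬b) ∨ d   — De Morgan
≡ (c ∨ a ∨ ¬a ∨ ¬b ∨ b ∨ d) ∧ (c ∨ a ∨ ¬b ∨ d)   — distribute ∨ over ∧
≡ c ∨ a ∨ ¬b ∨ d   — simplify

c ∨ a ∨ ¬b ∨ d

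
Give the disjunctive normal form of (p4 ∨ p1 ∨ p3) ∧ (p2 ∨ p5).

p4 ∧ p2 ∨ p4 ∧ p5 ∨ p1 ∧ p2 ∨ p1 ∧ p5 ∨ p3 ∧ p2 ∨ p3 ∧ p5

(p4 ∨ p1 ∨ p3) ∧ (p2 ∨ p5)
≡ p4 ∧ p2 ∨ p4 ∧ p5 ∨ p1 ∧ p2 ∨ p1 ∧ p5 ∨ p3 ∧ p2 ∨ p3 ∧ p5   [distribute ∧ over ∨]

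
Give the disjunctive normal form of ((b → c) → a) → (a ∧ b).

((b → c) → a) → (a ∧ b)
= ¬((b → c) → a) ∨ (a ∧ b)   (eliminate →)
= ¬(¬(b → c) ∨ a) ∨ (a ∧ b)   (eliminate →)
= ¬(¬(¬b ∨ c) ∨ a) ∨ (a ∧ b)   (eliminate →)
= (¬¬(¬b ∨ c) ∧ ¬a) ∨ (a ∧ b)   (De Morgan)
= ((¬b ∨ c) ∧ ¬a) ∨ (a ∧ b)   (double negation)
= (¬b ∧ ¬a) ∨ (c ∧ ¬a) ∨ (a ∧ b)   (distribute ∧ over ∨)

(¬b ∧ ¬a) ∨ (c ∧ ¬a) ∨ (a ∧ b)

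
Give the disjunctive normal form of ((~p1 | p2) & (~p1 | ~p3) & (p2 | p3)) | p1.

((~p1 | p2) & (~p1 | ~p3) & (p2 | p3)) | p1
= (~p1 & ~p1 & p2) | (~p1 & ~p1 & p3) | (~p1 & ~p3 & p2) | (~p1 & ~p3 & p3) | (p2 & ~p1 & p2) | (p2 & ~p1 & p3) | (p2 & ~p3 & p2) | (p2 & ~p3 & p3) | p1   — distribute & over |
= (~p1 & p2) | (~p1 & p3) | (p2 & ~p3) | p1   — simplify

(~p1 & p2) | (~p1 & p3) | (p2 & ~p3) | p1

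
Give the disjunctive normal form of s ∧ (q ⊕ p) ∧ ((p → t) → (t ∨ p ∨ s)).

s ∧ (q ⊕ p) ∧ ((p → t) → (t ∨ p ∨ s))
= s ∧ ((q ∧ ¬p) ∨ (¬q ∧ p)) ∧ ((p → t) → (t ∨ p ∨ s))   — expand ⊕
= s ∧ ((q ∧ ¬p) ∨ (¬q ∧ p)) ∧ (¬(p → t) ∨ t ∨ p ∨ s)   — eliminate →
= s ∧ ((q ∧ ¬p) ∨ (¬q ∧ p)) ∧ (¬(¬p ∨ t) ∨ t ∨ p ∨ s)   — eliminate →
= s ∧ ((q ∧ ¬p) ∨ (¬q ∧ p)) ∧ ((¬¬p ∧ ¬t) ∨ t ∨ p ∨ s)   — De Morgan
= s ∧ ((q ∧ ¬p) ∨ (¬q ∧ p)) ∧ ((p ∧ ¬t) ∨ t ∨ p ∨ s)   — double negation
= (s ∧ q ∧ ¬p ∧ p ∧ ¬t) ∨ (s ∧ q ∧ ¬p ∧ t) ∨ (s ∧ q ∧ ¬p ∧ p) ∨ (s ∧ q ∧ ¬p ∧ s) ∨ (s ∧ ¬q ∧ p ∧ p ∧ ¬t) ∨ (s ∧ ¬q ∧ p ∧ t) ∨ (s ∧ ¬q ∧ p ∧ p) ∨ (s ∧ ¬q ∧ p ∧ s)   — distribute ∧ over ∨
= (s ∧ q ∧ ¬p) ∨ (s ∧ ¬q ∧ p)   — simplify

(s ∧ q ∧ ¬p) ∨ (s ∧ ¬q ∧ p)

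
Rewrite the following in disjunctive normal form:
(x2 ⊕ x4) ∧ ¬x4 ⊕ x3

x2 ∧ ¬x4 ∧ ¬x3 ∨ ¬x2 ∧ ¬x4 ∧ x3 ∨ x4 ∧ x3

(x2 ⊕ x4) ∧ ¬x4 ⊕ x3
⇔ (x2 ⊕ x4) ∧ ¬x4 ∧ ¬x3 ∨ ¬((x2 ⊕ x4) ∧ ¬x4) ∧ x3   [expand ⊕]
⇔ (x2 ∧ ¬x4 ∨ ¬x2 ∧ x4) ∧ ¬x4 ∧ ¬x3 ∨ ¬((x2 ⊕ x4) ∧ ¬x4) ∧ x3   [expand ⊕]
⇔ (x2 ∧ ¬x4 ∨ ¬x2 ∧ x4) ∧ ¬x4 ∧ ¬x3 ∨ ¬((x2 ∧ ¬x4 ∨ ¬x2 ∧ x4) ∧ ¬x4) ∧ x3   [expand ⊕]
⇔ (x2 ∧ ¬x4 ∨ ¬x2 ∧ x4) ∧ ¬x4 ∧ ¬x3 ∨ (¬(x2 ∧ ¬x4 ∨ ¬x2 ∧ x4) ∨ ¬¬x4) ∧ x3   [De Morgan]
⇔ (x2 ∧ ¬x4 ∨ ¬x2 ∧ x4) ∧ ¬x4 ∧ ¬x3 ∨ (¬(x2 ∧ ¬x4) ∧ ¬(¬x2 ∧ x4) ∨ ¬¬x4) ∧ x3   [De Morgan]
⇔ (x2 ∧ ¬x4 ∨ ¬x2 ∧ x4) ∧ ¬x4 ∧ ¬x3 ∨ ((¬x2 ∨ ¬¬x4) ∧ ¬(¬x2 ∧ x4) ∨ ¬¬x4) ∧ x3   [De Morgan]
⇔ (x2 ∧ ¬x4 ∨ ¬x2 ∧ x4) ∧ ¬x4 ∧ ¬x3 ∨ ((¬x2 ∨ x4) ∧ ¬(¬x2 ∧ x4) ∨ ¬¬x4) ∧ x3   [double negation]
⇔ (x2 ∧ ¬x4 ∨ ¬x2 ∧ x4) ∧ ¬x4 ∧ ¬x3 ∨ ((¬x2 ∨ x4) ∧ (¬¬x2 ∨ ¬x4) ∨ ¬¬x4) ∧ x3   [De Morgan]
⇔ (x2 ∧ ¬x4 ∨ ¬x2 ∧ x4) ∧ ¬x4 ∧ ¬x3 ∨ ((¬x2 ∨ x4) ∧ (x2 ∨ ¬x4) ∨ ¬¬x4) ∧ x3   [double negation]
⇔ (x2 ∧ ¬x4 ∨ ¬x2 ∧ x4) ∧ ¬x4 ∧ ¬x3 ∨ ((¬x2 ∨ x4) ∧ (x2 ∨ ¬x4) ∨ x4) ∧ x3   [double negation]
⇔ x2 ∧ ¬x4 ∧ ¬x4 ∧ ¬x3 ∨ ¬x2 ∧ x4 ∧ ¬x4 ∧ ¬x3 ∨ ¬x2 ∧ x2 ∧ x3 ∨ ¬x2 ∧ ¬x4 ∧ x3 ∨ x4 ∧ x2 ∧ x3 ∨ x4 ∧ ¬x4 ∧ x3 ∨ x4 ∧ x3   [distribute ∧ over ∨]
⇔ x2 ∧ ¬x4 ∧ ¬x3 ∨ ¬x2 ∧ ¬x4 ∧ x3 ∨ x4 ∧ x3   [simplify]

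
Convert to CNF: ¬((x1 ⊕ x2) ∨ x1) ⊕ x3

(¬x2 ∨ x1 ∨ x3) ∧ (¬x1 ∨ x3) ∧ (x1 ∨ x2 ∨ ¬x3)

¬((x1 ⊕ x2) ∨ x1) ⊕ x3
= (¬((x1 ⊕ x2) ∨ x1) ∨ x3) ∧ ¬(¬((x1 ⊕ x2) ∨ x1) ∧ x3)   — expand ⊕
= (¬(((x1 ∨ x2) ∧ ¬(x1 ∧ x2)) ∨ x1) ∨ x3) ∧ ¬(¬((x1 ⊕ x2) ∨ x1) ∧ x3)   — expand ⊕
= (¬(((x1 ∨ x2) ∧ ¬(x1 ∧ x2)) ∨ x1) ∨ x3) ∧ ¬(¬(((x1 ∨ x2) ∧ ¬(x1 ∧ x2)) ∨ x1) ∧ x3)   — expand ⊕
= ((¬((x1 ∨ x2) ∧ ¬(x1 ∧ x2)) ∧ ¬x1) ∨ x3) ∧ ¬(¬(((x1 ∨ x2) ∧ ¬(x1 ∧ x2)) ∨ x1) ∧ x3)   — De Morgan
= (((¬(x1 ∨ x2) ∨ ¬¬(x1 ∧ x2)) ∧ ¬x1) ∨ x3) ∧ ¬(¬(((x1 ∨ x2) ∧ ¬(x1 ∧ x2)) ∨ x1) ∧ x3)   — De Morgan
= ((((¬x1 ∧ ¬x2) ∨ ¬¬(x1 ∧ x2)) ∧ ¬x1) ∨ x3) ∧ ¬(¬(((x1 ∨ x2) ∧ ¬(x1 ∧ x2)) ∨ x1) ∧ x3)   — De Morgan
= ((((¬x1 ∧ ¬x2) ∨ (x1 ∧ x2)) ∧ ¬x1) ∨ x3) ∧ ¬(¬(((x1 ∨ x2) ∧ ¬(x1 ∧ x2)) ∨ x1) ∧ x3)   — double negation
= ((((¬x1 ∧ ¬x2) ∨ (x1 ∧ x2)) ∧ ¬x1) ∨ x3) ∧ (¬¬(((x1 ∨ x2) ∧ ¬(x1 ∧ x2)) ∨ x1) ∨ ¬x3)   — De Morgan
= ((((¬x1 ∧ ¬x2) ∨ (x1 ∧ x2)) ∧ ¬x1) ∨ x3) ∧ (((x1 ∨ x2) ∧ ¬(x1 ∧ x2)) ∨ x1 ∨ ¬x3)   — double negation
= ((((¬x1 ∧ ¬x2) ∨ (x1 ∧ x2)) ∧ ¬x1) ∨ x3) ∧ (((x1 ∨ x2) ∧ (¬x1 ∨ ¬x2)) ∨ x1 ∨ ¬x3)   — De Morgan
= (¬x1 ∨ x1 ∨ x3) ∧ (¬x1 ∨ x2 ∨ x3) ∧ (¬x2 ∨ x1 ∨ x3) ∧ (¬x2 ∨ x2 ∨ x3) ∧ (¬x1 ∨ x3) ∧ (x1 ∨ x2 ∨ x1 ∨ ¬x3) ∧ (¬x1 ∨ ¬x2 ∨ x1 ∨ ¬x3)   — distribute ∨ over ∧
= (¬x2 ∨ x1 ∨ x3) ∧ (¬x1 ∨ x3) ∧ (x1 ∨ x2 ∨ ¬x3)   — simplify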